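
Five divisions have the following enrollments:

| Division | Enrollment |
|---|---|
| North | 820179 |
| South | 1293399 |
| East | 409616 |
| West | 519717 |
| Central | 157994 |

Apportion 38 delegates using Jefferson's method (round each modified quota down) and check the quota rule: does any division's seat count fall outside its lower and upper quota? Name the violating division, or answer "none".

none

Standard quotas: North 9.737, South 15.355, East 4.863, West 6.170, Central 1.876.
Jefferson allocation: North 10, South 16, East 5, West 6, Central 1.
Every allocation lies between the lower and upper quota.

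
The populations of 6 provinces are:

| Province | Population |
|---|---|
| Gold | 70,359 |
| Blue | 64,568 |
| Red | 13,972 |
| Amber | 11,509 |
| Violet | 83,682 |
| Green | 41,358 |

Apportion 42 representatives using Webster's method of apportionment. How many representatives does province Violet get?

12

Standard divisor 285448/42 ≈ 6796.381; standard quotas: Gold 10.352, Blue 9.500, Red 2.056, Amber 1.693, Violet 12.313, Green 6.085.
Rounding to the nearest integer gives Gold 10, Blue 10, Red 2, Amber 2, Violet 12, Green 6 — total 42, matching the house size, so no adjustment is needed.
Violet receives 12.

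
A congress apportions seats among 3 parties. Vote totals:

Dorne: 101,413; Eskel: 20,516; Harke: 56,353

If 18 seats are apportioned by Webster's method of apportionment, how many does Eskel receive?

Standard divisor 178282/18 ≈ 9904.556; standard quotas: Dorne 10.239, Eskel 2.071, Harke 5.690.
Rounding to the nearest integer gives Dorne 10, Eskel 2, Harke 6 — total 18, matching the house size, so no adjustment is needed.
Eskel receives 2.

2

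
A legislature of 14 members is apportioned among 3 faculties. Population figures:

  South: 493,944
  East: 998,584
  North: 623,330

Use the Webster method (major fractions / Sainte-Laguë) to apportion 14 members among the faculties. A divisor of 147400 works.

With modified divisor 147400: modified quotas South 3.351, East 6.775, North 4.229.
Rounding to the nearest integer: South 3, East 7, North 4 (total 14).

South=3, East=7, North=4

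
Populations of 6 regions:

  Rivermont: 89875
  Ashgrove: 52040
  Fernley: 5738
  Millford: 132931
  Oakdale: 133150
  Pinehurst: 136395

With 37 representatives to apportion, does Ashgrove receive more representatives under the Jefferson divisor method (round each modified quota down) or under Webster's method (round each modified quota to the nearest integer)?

Jefferson: Rivermont 6, Ashgrove 3, Fernley 0, Millford 9, Oakdale 9, Pinehurst 10.
Webster: Rivermont 6, Ashgrove 4, Fernley 0, Millford 9, Oakdale 9, Pinehurst 9.
Ashgrove gets 3 under Jefferson and 4 under Webster.

Webster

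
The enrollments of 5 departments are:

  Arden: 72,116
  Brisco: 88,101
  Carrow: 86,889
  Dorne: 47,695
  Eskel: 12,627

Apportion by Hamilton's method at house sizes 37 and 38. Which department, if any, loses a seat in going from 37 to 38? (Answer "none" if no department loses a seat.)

none

At 37 seats: Arden 9, Brisco 11, Carrow 10, Dorne 6, Eskel 1.
At 38 seats: Arden 9, Brisco 11, Carrow 11, Dorne 6, Eskel 1.
No department's allocation decreased.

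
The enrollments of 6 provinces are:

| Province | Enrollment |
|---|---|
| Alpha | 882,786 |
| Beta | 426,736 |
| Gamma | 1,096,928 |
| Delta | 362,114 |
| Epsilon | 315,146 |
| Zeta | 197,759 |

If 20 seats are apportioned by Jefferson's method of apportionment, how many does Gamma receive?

Standard divisor 3281469/20 ≈ 164073.45; standard quotas: Alpha 5.380, Beta 2.601, Gamma 6.686, Delta 2.207, Epsilon 1.921, Zeta 1.205.
Rounding down gives 5, 2, 6, 2, 1, 1 = 17 seats, so the divisor must be adjusted.
With modified divisor 144700: modified quotas Alpha 6.101, Beta 2.949, Gamma 7.581, Delta 2.503, Epsilon 2.178, Zeta 1.367.
Rounding down: Alpha 6, Beta 2, Gamma 7, Delta 2, Epsilon 2, Zeta 1 (total 20).
Gamma receives 7.

7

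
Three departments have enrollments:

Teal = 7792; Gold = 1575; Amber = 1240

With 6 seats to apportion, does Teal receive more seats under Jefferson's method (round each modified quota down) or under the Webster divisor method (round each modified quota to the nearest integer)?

Jefferson: Teal 5, Gold 1, Amber 0.
Webster: Teal 4, Gold 1, Amber 1.
Teal gets 5 under Jefferson and 4 under Webster.

Jefferson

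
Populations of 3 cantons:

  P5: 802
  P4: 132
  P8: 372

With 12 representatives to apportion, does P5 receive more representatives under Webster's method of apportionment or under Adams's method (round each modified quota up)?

Webster: P5 8, P4 1, P8 3.
Adams: P5 7, P4 2, P8 3.
P5 gets 8 under Webster and 7 under Adams.

Webster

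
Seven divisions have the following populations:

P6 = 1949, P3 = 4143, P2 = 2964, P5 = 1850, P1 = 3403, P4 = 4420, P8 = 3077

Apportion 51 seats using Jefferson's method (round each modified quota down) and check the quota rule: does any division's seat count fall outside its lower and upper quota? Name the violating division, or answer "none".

Standard quotas: P6 4.558, P3 9.690, P2 6.932, P5 4.327, P1 7.959, P4 10.338, P8 7.197.
Jefferson allocation: P6 4, P3 10, P2 7, P5 4, P1 8, P4 11, P8 7.
Every allocation lies between the lower and upper quota.

none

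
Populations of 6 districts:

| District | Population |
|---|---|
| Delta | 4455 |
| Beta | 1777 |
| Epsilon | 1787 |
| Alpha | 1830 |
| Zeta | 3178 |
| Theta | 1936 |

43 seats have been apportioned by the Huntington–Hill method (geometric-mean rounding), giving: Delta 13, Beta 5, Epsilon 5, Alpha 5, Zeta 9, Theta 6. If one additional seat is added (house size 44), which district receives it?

Priority for the next seat is population ÷ (√(s·(s+1))).
Priorities: Delta 330.227, Beta 324.434, Epsilon 326.260, Alpha 334.111, Zeta 334.991, Theta 298.731.
Highest priority: Zeta.

Zeta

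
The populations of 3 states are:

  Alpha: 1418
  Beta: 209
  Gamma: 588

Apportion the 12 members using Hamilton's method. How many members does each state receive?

Standard divisor: 2215 ÷ 12 ≈ 184.583.
Standard quotas: Alpha 7.682, Beta 1.132, Gamma 3.186.
Lower quotas: Alpha 7, Beta 1, Gamma 3 (sum 11, leaving 1 seat).
Remainders in descending order: Alpha 0.682, Gamma 0.186, Beta 0.132.
Largest remainder: Alpha receives the extra seat.

Alpha: 8; Beta: 1; Gamma: 3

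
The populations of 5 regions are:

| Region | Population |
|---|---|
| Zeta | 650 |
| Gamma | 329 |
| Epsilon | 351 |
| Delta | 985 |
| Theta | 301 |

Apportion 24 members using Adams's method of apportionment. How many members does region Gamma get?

Standard divisor 2616/24 ≈ 109; standard quotas: Zeta 5.963, Gamma 3.018, Epsilon 3.220, Delta 9.037, Theta 2.761.
Rounding up gives 6, 4, 4, 10, 3 = 27 seats, so the divisor must be adjusted.
With modified divisor 120: modified quotas Zeta 5.417, Gamma 2.742, Epsilon 2.925, Delta 8.208, Theta 2.508.
Rounding up: Zeta 6, Gamma 3, Epsilon 3, Delta 9, Theta 3 (total 24).
Gamma receives 3.

3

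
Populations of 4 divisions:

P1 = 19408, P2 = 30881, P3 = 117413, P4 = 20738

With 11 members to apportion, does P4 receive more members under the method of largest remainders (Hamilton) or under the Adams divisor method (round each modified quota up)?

Adams

Hamilton: P1 1, P2 2, P3 7, P4 1.
Adams: P1 1, P2 2, P3 6, P4 2.
P4 gets 1 under Hamilton and 2 under Adams.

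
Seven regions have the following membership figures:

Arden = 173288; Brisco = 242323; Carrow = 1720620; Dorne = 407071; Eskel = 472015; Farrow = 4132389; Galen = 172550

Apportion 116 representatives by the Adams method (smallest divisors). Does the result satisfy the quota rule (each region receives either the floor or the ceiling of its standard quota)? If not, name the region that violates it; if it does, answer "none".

Farrow

Standard quotas: Arden 2.746, Brisco 3.840, Carrow 27.266, Dorne 6.451, Eskel 7.480, Farrow 65.484, Galen 2.734.
Adams allocation: Arden 3, Brisco 4, Carrow 27, Dorne 7, Eskel 8, Farrow 64, Galen 3.
Farrow has quota 65.484 (lower 65, upper 66) but receives 64 — outside the quota interval.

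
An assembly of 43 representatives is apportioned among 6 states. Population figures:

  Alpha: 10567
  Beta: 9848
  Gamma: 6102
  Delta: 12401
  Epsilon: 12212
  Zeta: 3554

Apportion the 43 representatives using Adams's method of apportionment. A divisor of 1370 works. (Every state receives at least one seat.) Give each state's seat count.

Alpha 8; Beta 8; Gamma 5; Delta 10; Epsilon 9; Zeta 3

With modified divisor 1370: modified quotas Alpha 7.713, Beta 7.188, Gamma 4.454, Delta 9.052, Epsilon 8.914, Zeta 2.594.
Rounding up: Alpha 8, Beta 8, Gamma 5, Delta 10, Epsilon 9, Zeta 3 (total 43).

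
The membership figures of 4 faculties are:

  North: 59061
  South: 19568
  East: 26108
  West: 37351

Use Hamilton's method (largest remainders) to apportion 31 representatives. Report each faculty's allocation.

North: 13, South: 4, East: 6, West: 8

Standard divisor: 142088 ÷ 31 ≈ 4583.484.
Standard quotas: North 12.8856, South 4.2692, East 5.6961, West 8.1490.
Lower quotas: North 12, South 4, East 5, West 8 (sum 29, leaving 2 seats).
Remainders in descending order: North 0.8856, East 0.6961, South 0.2692, West 0.1490.
Largest remainders: North, East receive the extra seats.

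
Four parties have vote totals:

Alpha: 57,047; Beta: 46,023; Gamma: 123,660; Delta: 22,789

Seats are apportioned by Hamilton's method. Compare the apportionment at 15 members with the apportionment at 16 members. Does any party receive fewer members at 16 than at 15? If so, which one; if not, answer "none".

At 15 seats: Alpha 3, Beta 3, Gamma 8, Delta 1.
At 16 seats: Alpha 4, Beta 3, Gamma 8, Delta 1.
No party's allocation decreased.

none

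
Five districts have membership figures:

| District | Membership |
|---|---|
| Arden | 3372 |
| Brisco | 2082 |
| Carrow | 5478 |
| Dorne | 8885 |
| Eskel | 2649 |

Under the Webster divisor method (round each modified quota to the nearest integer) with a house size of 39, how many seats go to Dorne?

15

Standard divisor 22466/39 ≈ 576.051; standard quotas: Arden 5.854, Brisco 3.614, Carrow 9.510, Dorne 15.424, Eskel 4.599.
Rounding to the nearest integer gives 6, 4, 10, 15, 5 = 40 seats, so the divisor must be adjusted.
With modified divisor 580: modified quotas Arden 5.814, Brisco 3.590, Carrow 9.445, Dorne 15.319, Eskel 4.567.
Rounding to the nearest integer: Arden 6, Brisco 4, Carrow 9, Dorne 15, Eskel 5 (total 39).
Dorne receives 15.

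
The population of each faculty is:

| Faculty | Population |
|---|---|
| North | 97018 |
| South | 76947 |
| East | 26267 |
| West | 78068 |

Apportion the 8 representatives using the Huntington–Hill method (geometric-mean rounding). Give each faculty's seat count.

North: 3, South: 2, East: 1, West: 2

With divisor 35739: modified quotas North 2.715, South 2.153, East 0.735, West 2.184.
Geometric-mean thresholds: North √(2·3)=2.449, South √(2·3)=2.449, East (min 1), West √(2·3)=2.449.
Each quota rounded against its threshold gives North 3, South 2, East 1, West 2 (total 8).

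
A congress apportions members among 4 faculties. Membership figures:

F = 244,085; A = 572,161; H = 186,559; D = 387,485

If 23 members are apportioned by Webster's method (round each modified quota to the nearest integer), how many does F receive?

Standard divisor 1390290/23 ≈ 60447.391; standard quotas: F 4.038, A 9.465, H 3.086, D 6.410.
Rounding to the nearest integer gives 4, 9, 3, 6 = 22 seats, so the divisor must be adjusted.
With modified divisor 59900: modified quotas F 4.075, A 9.552, H 3.115, D 6.469.
Rounding to the nearest integer: F 4, A 10, H 3, D 6 (total 23).
F receives 4.

4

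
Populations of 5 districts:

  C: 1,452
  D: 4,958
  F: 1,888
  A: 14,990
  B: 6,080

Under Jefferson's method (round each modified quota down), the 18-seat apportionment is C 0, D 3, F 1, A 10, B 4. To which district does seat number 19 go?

C

Priority for the next seat is population ÷ (current seats + 1).
Priorities: C 1452.000, D 1239.500, F 944.000, A 1362.727, B 1216.000.
Highest priority: C.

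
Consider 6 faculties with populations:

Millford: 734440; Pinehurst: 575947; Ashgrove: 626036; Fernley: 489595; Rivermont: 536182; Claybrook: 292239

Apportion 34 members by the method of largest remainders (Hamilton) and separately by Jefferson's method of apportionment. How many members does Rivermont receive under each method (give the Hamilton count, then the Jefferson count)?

6 and 5

Hamilton: Millford 8, Pinehurst 6, Ashgrove 6, Fernley 5, Rivermont 6, Claybrook 3.
Jefferson: Millford 8, Pinehurst 6, Ashgrove 7, Fernley 5, Rivermont 5, Claybrook 3.
Rivermont gets 6 under Hamilton and 5 under Jefferson.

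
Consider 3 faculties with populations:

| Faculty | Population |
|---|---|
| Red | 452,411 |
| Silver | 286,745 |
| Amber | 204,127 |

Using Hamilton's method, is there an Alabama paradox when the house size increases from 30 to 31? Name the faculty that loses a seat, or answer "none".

none

At 30 seats: Red 14, Silver 9, Amber 7.
At 31 seats: Red 15, Silver 9, Amber 7.
No faculty's allocation decreased.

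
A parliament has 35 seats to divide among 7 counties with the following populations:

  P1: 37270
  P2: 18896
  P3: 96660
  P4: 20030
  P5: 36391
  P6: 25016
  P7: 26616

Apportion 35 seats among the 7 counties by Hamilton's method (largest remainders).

The standard divisor is 260879/35 ≈ 7453.686.
Standard quotas: P1 5.0002, P2 2.5351, P3 12.9681, P4 2.6873, P5 4.8823, P6 3.3562, P7 3.5709.
Lower quotas: P1 5, P2 2, P3 12, P4 2, P5 4, P6 3, P7 3 (sum 31, leaving 4 seats).
Remainders in descending order: P3 0.9681, P5 0.8823, P4 0.6873, P7 0.5709, P2 0.5351, P6 0.3562, P1 0.0002.
The surplus seats go to P3, P5, P4, P7.

P1 5, P2 2, P3 13, P4 3, P5 5, P6 3, P7 4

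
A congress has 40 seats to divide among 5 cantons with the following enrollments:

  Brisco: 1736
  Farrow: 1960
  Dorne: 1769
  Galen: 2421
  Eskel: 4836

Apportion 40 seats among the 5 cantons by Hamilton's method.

Brisco 5; Farrow 6; Dorne 6; Galen 8; Eskel 15

Standard divisor: 12722 ÷ 40 ≈ 318.05.
Standard quotas: Brisco 5.458, Farrow 6.163, Dorne 5.562, Galen 7.612, Eskel 15.205.
Lower quotas: Brisco 5, Farrow 6, Dorne 5, Galen 7, Eskel 15 (sum 38, leaving 2 seats).
Remainders in descending order: Galen 0.612, Dorne 0.562, Brisco 0.458, Eskel 0.205, Farrow 0.163.
Largest remainders: Galen, Dorne receive the extra seats.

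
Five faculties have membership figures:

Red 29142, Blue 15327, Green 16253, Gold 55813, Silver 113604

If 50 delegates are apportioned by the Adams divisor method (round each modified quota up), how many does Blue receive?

Standard divisor 230139/50 ≈ 4602.78; standard quotas: Red 6.331, Blue 3.330, Green 3.531, Gold 12.126, Silver 24.682.
Rounding up gives 7, 4, 4, 13, 25 = 53 seats, so the divisor must be adjusted.
With modified divisor 4900: modified quotas Red 5.947, Blue 3.128, Green 3.317, Gold 11.390, Silver 23.184.
Rounding up: Red 6, Blue 4, Green 4, Gold 12, Silver 24 (total 50).
Blue receives 4.

4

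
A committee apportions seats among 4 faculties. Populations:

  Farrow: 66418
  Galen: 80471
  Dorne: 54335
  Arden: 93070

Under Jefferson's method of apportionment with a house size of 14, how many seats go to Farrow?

Standard divisor 294294/14 ≈ 21021; standard quotas: Farrow 3.160, Galen 3.828, Dorne 2.585, Arden 4.427.
Rounding down gives 3, 3, 2, 4 = 12 seats, so the divisor must be adjusted.
With modified divisor 18400: modified quotas Farrow 3.610, Galen 4.373, Dorne 2.953, Arden 5.058.
Rounding down: Farrow 3, Galen 4, Dorne 2, Arden 5 (total 14).
Farrow receives 3.

3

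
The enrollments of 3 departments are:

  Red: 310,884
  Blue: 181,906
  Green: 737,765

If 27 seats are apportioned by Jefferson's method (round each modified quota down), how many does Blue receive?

Standard divisor 1230555/27 ≈ 45576.111; standard quotas: Red 6.821, Blue 3.991, Green 16.188.
Rounding down gives 6, 3, 16 = 25 seats, so the divisor must be adjusted.
With modified divisor 43900: modified quotas Red 7.082, Blue 4.144, Green 16.806.
Rounding down: Red 7, Blue 4, Green 16 (total 27).
Blue receives 4.

4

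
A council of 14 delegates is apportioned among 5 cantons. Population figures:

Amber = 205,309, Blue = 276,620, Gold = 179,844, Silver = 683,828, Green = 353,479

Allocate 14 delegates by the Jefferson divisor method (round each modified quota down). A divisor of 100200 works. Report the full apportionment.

With modified divisor 100200: modified quotas Amber 2.049, Blue 2.761, Gold 1.795, Silver 6.825, Green 3.528.
Rounding down: Amber 2, Blue 2, Gold 1, Silver 6, Green 3 (total 14).

Amber 2, Blue 2, Gold 1, Silver 6, Green 3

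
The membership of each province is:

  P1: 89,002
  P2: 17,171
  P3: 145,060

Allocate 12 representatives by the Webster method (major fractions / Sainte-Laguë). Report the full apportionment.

Standard divisor 251233/12 ≈ 20936.083; standard quotas: P1 4.251, P2 0.820, P3 6.929.
Rounding to the nearest integer gives P1 4, P2 1, P3 7 — total 12, matching the house size, so no adjustment is needed.

P1 4; P2 1; P3 7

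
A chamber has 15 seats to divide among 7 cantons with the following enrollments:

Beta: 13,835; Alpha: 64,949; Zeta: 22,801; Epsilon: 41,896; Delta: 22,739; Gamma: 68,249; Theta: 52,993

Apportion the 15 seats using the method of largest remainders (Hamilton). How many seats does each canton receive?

The standard divisor is 287462/15 ≈ 19164.133.
Standard quotas: Beta 0.7219, Alpha 3.3891, Zeta 1.1898, Epsilon 2.1862, Delta 1.1865, Gamma 3.5613, Theta 2.7652.
Lower quotas: Beta 0, Alpha 3, Zeta 1, Epsilon 2, Delta 1, Gamma 3, Theta 2 (sum 12, leaving 3 seats).
Remainders in descending order: Theta 0.7652, Beta 0.7219, Gamma 0.5613, Alpha 0.3891, Zeta 0.1898, Delta 0.1865, Epsilon 0.1862.
The surplus seats go to Theta, Beta, Gamma.

Beta 1; Alpha 3; Zeta 1; Epsilon 2; Delta 1; Gamma 4; Theta 3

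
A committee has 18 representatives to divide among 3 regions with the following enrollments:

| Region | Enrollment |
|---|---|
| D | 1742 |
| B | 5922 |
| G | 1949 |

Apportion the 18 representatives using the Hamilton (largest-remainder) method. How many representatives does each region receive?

D: 3, B: 11, G: 4

Standard divisor: 9613 ÷ 18 ≈ 534.056.
Standard quotas: D 3.2618, B 11.0887, G 3.6494.
Lower quotas: D 3, B 11, G 3 (sum 17, leaving 1 seat).
Remainders in descending order: G 0.6494, D 0.2618, B 0.0887.
The surplus seat goes to G.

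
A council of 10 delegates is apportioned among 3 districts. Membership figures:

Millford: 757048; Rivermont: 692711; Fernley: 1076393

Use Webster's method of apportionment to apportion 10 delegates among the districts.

Standard divisor 2526152/10 ≈ 252615.2; standard quotas: Millford 2.997, Rivermont 2.742, Fernley 4.261.
Rounding to the nearest integer gives Millford 3, Rivermont 3, Fernley 4 — total 10, matching the house size, so no adjustment is needed.

Millford 3, Rivermont 3, Fernley 4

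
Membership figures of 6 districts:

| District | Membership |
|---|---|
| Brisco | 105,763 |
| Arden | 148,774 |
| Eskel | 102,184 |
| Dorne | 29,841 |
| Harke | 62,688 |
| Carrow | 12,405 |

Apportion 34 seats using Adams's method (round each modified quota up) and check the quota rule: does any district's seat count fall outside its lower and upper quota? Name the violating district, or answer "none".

none

Standard quotas: Brisco 7.789, Arden 10.957, Eskel 7.526, Dorne 2.198, Harke 4.617, Carrow 0.914.
Adams allocation: Brisco 8, Arden 10, Eskel 7, Dorne 3, Harke 5, Carrow 1.
Every allocation lies between the lower and upper quota.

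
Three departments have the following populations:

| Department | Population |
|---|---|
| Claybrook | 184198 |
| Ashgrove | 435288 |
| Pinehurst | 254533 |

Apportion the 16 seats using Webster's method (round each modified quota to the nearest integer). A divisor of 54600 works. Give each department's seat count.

Claybrook=3, Ashgrove=8, Pinehurst=5

With modified divisor 54600: modified quotas Claybrook 3.374, Ashgrove 7.972, Pinehurst 4.662.
Rounding to the nearest integer: Claybrook 3, Ashgrove 8, Pinehurst 5 (total 16).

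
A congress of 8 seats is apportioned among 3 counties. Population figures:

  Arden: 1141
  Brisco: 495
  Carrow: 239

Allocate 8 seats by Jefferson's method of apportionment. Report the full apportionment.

Standard divisor 1875/8 ≈ 234.375; standard quotas: Arden 4.868, Brisco 2.112, Carrow 1.020.
Rounding down gives 4, 2, 1 = 7 seats, so the divisor must be adjusted.
With modified divisor 200: modified quotas Arden 5.705, Brisco 2.475, Carrow 1.195.
Rounding down: Arden 5, Brisco 2, Carrow 1 (total 8).

Arden=5; Brisco=2; Carrow=1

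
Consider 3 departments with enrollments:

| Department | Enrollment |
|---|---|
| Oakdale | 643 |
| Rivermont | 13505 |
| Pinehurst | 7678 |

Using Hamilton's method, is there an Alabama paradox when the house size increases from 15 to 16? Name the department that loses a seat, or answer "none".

Oakdale

At 15 seats: Oakdale 1, Rivermont 9, Pinehurst 5.
At 16 seats: Oakdale 0, Rivermont 10, Pinehurst 6.
Oakdale drops from 1 to 0.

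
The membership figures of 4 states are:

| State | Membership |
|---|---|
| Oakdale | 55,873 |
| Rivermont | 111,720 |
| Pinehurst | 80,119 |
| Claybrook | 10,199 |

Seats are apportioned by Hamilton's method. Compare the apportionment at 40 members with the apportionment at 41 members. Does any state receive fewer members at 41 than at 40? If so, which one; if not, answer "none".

At 40 seats: Oakdale 9, Rivermont 17, Pinehurst 12, Claybrook 2.
At 41 seats: Oakdale 9, Rivermont 18, Pinehurst 13, Claybrook 1.
Claybrook drops from 2 to 1.

Claybrook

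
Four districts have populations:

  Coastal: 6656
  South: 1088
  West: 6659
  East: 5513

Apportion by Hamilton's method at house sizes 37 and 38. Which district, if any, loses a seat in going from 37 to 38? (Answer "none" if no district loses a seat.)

none

At 37 seats: Coastal 12, South 2, West 13, East 10.
At 38 seats: Coastal 13, South 2, West 13, East 10.
No district's allocation decreased.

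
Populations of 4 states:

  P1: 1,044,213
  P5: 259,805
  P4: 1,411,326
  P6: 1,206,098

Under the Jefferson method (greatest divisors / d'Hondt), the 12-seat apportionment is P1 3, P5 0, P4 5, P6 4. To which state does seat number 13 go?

Priority for the next seat is population ÷ (current seats + 1).
Priorities: P1 261053.250, P5 259805.000, P4 235221.000, P6 241219.600.
Highest priority: P1.

P1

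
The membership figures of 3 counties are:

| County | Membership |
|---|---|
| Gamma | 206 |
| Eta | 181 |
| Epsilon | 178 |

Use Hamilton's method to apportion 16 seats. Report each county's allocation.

Gamma 6; Eta 5; Epsilon 5

The standard divisor is 565/16 ≈ 35.312.
Standard quotas: Gamma 5.834, Eta 5.126, Epsilon 5.041.
Lower quotas: Gamma 5, Eta 5, Epsilon 5 (sum 15, leaving 1 seat).
Remainders in descending order: Gamma 0.834, Eta 0.126, Epsilon 0.041.
Largest remainder: Gamma receives the extra seat.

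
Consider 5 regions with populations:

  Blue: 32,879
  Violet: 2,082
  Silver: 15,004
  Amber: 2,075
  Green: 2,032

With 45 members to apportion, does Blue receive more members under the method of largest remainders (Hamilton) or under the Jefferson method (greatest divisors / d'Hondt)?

Jefferson

Hamilton: Blue 27, Violet 2, Silver 12, Amber 2, Green 2.
Jefferson: Blue 29, Violet 1, Silver 13, Amber 1, Green 1.
Blue gets 27 under Hamilton and 29 under Jefferson.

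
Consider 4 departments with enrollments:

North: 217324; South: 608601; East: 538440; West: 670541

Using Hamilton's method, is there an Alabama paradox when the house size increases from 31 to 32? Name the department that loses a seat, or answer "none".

North

At 31 seats: North 4, South 9, East 8, West 10.
At 32 seats: North 3, South 10, East 8, West 11.
North drops from 4 to 3.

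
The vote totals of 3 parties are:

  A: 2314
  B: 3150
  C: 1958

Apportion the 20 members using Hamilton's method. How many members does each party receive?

A 6; B 9; C 5

The standard divisor is 7422/20 ≈ 371.1.
Standard quotas: A 6.236, B 8.488, C 5.276.
Lower quotas: A 6, B 8, C 5 (sum 19, leaving 1 seat).
Remainders in descending order: B 0.488, C 0.276, A 0.236.
Largest remainder: B receives the extra seat.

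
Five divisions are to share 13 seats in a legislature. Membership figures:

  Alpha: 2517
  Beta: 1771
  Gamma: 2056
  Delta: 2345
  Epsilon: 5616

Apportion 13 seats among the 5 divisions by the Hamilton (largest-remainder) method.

Total 14305; standard divisor 14305/13 ≈ 1100.385.
Standard quotas: Alpha 2.2874, Beta 1.6094, Gamma 1.8684, Delta 2.1311, Epsilon 5.1037.
Lower quotas: Alpha 2, Beta 1, Gamma 1, Delta 2, Epsilon 5 (sum 11, leaving 2 seats).
Remainders in descending order: Gamma 0.8684, Beta 0.6094, Alpha 0.2874, Delta 0.1311, Epsilon 0.1037.
Largest remainders: Gamma, Beta receive the extra seats.

Alpha: 2, Beta: 2, Gamma: 2, Delta: 2, Epsilon: 5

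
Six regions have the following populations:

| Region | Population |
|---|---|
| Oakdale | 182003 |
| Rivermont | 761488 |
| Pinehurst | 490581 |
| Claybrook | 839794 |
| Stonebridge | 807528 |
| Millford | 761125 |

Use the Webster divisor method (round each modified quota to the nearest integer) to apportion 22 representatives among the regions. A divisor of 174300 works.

Oakdale 1; Rivermont 4; Pinehurst 3; Claybrook 5; Stonebridge 5; Millford 4

With modified divisor 174300: modified quotas Oakdale 1.044, Rivermont 4.369, Pinehurst 2.815, Claybrook 4.818, Stonebridge 4.633, Millford 4.367.
Rounding to the nearest integer: Oakdale 1, Rivermont 4, Pinehurst 3, Claybrook 5, Stonebridge 5, Millford 4 (total 22).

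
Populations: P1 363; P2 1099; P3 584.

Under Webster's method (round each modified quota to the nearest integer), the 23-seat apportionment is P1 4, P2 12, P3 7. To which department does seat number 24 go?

P2

Priority for the next seat is population ÷ (current seats + 0.5).
Priorities: P1 80.667, P2 87.920, P3 77.867.
Highest priority: P2.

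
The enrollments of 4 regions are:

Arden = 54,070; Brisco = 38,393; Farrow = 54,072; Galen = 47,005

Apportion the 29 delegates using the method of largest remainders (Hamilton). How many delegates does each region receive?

Arden 8, Brisco 6, Farrow 8, Galen 7

Total 193540; standard divisor 193540/29 ≈ 6673.793.
Standard quotas: Arden 8.1018, Brisco 5.7528, Farrow 8.1021, Galen 7.0432.
Lower quotas: Arden 8, Brisco 5, Farrow 8, Galen 7 (sum 28, leaving 1 seat).
Remainders in descending order: Brisco 0.7528, Farrow 0.1021, Arden 0.1018, Galen 0.0432.
Largest remainder: Brisco receives the extra seat.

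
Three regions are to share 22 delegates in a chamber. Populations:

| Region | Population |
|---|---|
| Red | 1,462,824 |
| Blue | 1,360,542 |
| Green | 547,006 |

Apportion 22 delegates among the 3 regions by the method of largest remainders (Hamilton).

Total 3370372; standard divisor 3370372/22 ≈ 153198.727.
Standard quotas: Red 9.5485, Blue 8.8809, Green 3.5706.
Lower quotas: Red 9, Blue 8, Green 3 (sum 20, leaving 2 seats).
Remainders in descending order: Blue 0.8809, Green 0.5706, Red 0.5485.
The surplus seats go to Blue, Green.

Red 9, Blue 9, Green 4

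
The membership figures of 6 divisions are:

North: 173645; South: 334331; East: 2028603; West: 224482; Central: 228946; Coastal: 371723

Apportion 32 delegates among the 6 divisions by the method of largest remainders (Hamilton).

North: 2; South: 3; East: 19; West: 2; Central: 2; Coastal: 4

Standard divisor: 3361730 ÷ 32 ≈ 105054.062.
Standard quotas: North 1.6529, South 3.1825, East 19.3101, West 2.1368, Central 2.1793, Coastal 3.5384.
Lower quotas: North 1, South 3, East 19, West 2, Central 2, Coastal 3 (sum 30, leaving 2 seats).
Remainders in descending order: North 0.6529, Coastal 0.5384, East 0.3101, South 0.1825, Central 0.1793, West 0.1368.
Largest remainders: North, Coastal receive the extra seats.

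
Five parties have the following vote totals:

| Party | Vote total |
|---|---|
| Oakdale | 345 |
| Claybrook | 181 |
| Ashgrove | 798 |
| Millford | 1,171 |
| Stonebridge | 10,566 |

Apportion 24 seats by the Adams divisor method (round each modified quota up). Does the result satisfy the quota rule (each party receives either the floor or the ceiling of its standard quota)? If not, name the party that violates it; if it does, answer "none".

Stonebridge

Standard quotas: Oakdale 0.634, Claybrook 0.333, Ashgrove 1.466, Millford 2.152, Stonebridge 19.415.
Adams allocation: Oakdale 1, Claybrook 1, Ashgrove 2, Millford 2, Stonebridge 18.
Stonebridge has quota 19.415 (lower 19, upper 20) but receives 18 — outside the quota interval.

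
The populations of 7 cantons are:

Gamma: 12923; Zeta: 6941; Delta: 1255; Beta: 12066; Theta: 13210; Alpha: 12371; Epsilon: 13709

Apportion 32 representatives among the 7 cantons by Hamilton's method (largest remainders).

Total 72475; standard divisor 72475/32 ≈ 2264.844.
Standard quotas: Gamma 5.7059, Zeta 3.0647, Delta 0.5541, Beta 5.3275, Theta 5.8326, Alpha 5.4622, Epsilon 6.0530.
Lower quotas: Gamma 5, Zeta 3, Delta 0, Beta 5, Theta 5, Alpha 5, Epsilon 6 (sum 29, leaving 3 seats).
Remainders in descending order: Theta 0.8326, Gamma 0.7059, Delta 0.5541, Alpha 0.4622, Beta 0.3275, Zeta 0.0647, Epsilon 0.0530.
Largest remainders: Theta, Gamma, Delta receive the extra seats.

Gamma 6, Zeta 3, Delta 1, Beta 5, Theta 6, Alpha 5, Epsilon 6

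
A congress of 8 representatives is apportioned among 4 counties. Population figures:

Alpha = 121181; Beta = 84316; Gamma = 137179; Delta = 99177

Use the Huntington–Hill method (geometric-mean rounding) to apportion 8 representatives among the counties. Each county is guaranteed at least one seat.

Alpha 2; Beta 2; Gamma 2; Delta 2

With divisor 57812: modified quotas Alpha 2.096, Beta 1.458, Gamma 2.373, Delta 1.716.
Geometric-mean thresholds: Alpha √(2·3)=2.449, Beta √(1·2)=1.414, Gamma √(2·3)=2.449, Delta √(1·2)=1.414.
Each quota rounded against its threshold gives Alpha 2, Beta 2, Gamma 2, Delta 2 (total 8).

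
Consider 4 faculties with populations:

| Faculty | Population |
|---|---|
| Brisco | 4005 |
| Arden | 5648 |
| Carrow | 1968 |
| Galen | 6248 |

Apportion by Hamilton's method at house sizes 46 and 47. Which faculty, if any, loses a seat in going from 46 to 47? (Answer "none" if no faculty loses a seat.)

none

At 46 seats: Brisco 10, Arden 15, Carrow 5, Galen 16.
At 47 seats: Brisco 11, Arden 15, Carrow 5, Galen 16.
No faculty's allocation decreased.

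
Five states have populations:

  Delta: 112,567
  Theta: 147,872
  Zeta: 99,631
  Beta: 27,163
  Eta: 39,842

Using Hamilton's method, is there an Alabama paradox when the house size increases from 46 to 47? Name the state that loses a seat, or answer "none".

At 46 seats: Delta 12, Theta 16, Zeta 11, Beta 3, Eta 4.
At 47 seats: Delta 13, Theta 16, Zeta 11, Beta 3, Eta 4.
No state's allocation decreased.

none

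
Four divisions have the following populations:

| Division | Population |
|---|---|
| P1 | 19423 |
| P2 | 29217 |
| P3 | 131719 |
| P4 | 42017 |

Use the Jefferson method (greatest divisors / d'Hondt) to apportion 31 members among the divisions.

Standard divisor 222376/31 ≈ 7173.419; standard quotas: P1 2.708, P2 4.073, P3 18.362, P4 5.857.
Rounding down gives 2, 4, 18, 5 = 29 seats, so the divisor must be adjusted.
With modified divisor 6800: modified quotas P1 2.856, P2 4.297, P3 19.370, P4 6.179.
Rounding down: P1 2, P2 4, P3 19, P4 6 (total 31).

P1 2, P2 4, P3 19, P4 6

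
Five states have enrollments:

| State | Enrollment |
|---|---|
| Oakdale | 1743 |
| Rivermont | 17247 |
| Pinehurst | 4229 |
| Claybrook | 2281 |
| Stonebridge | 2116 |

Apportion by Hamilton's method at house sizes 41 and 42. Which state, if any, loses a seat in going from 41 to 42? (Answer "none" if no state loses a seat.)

At 41 seats: Oakdale 3, Rivermont 26, Pinehurst 6, Claybrook 3, Stonebridge 3.
At 42 seats: Oakdale 3, Rivermont 26, Pinehurst 6, Claybrook 4, Stonebridge 3.
No state's allocation decreased.

none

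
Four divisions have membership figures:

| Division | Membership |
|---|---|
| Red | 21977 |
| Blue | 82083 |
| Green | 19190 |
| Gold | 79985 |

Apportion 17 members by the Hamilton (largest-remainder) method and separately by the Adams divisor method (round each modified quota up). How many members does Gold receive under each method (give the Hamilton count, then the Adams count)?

7 and 6

Hamilton: Red 2, Blue 7, Green 1, Gold 7.
Adams: Red 2, Blue 7, Green 2, Gold 6.
Gold gets 7 under Hamilton and 6 under Adams.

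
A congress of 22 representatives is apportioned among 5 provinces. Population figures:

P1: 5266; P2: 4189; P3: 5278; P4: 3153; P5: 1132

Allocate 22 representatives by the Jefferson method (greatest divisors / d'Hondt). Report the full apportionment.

Standard divisor 19018/22 ≈ 864.455; standard quotas: P1 6.092, P2 4.846, P3 6.106, P4 3.647, P5 1.309.
Rounding down gives 6, 4, 6, 3, 1 = 20 seats, so the divisor must be adjusted.
With modified divisor 770: modified quotas P1 6.839, P2 5.440, P3 6.855, P4 4.095, P5 1.470.
Rounding down: P1 6, P2 5, P3 6, P4 4, P5 1 (total 22).

P1: 6; P2: 5; P3: 6; P4: 4; P5: 1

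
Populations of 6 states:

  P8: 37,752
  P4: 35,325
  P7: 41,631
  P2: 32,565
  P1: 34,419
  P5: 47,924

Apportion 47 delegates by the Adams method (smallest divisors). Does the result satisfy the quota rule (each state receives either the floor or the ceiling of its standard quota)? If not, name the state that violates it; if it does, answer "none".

Standard quotas: P8 7.727, P4 7.231, P7 8.521, P2 6.666, P1 7.045, P5 9.810.
Adams allocation: P8 8, P4 7, P7 8, P2 7, P1 7, P5 10.
Every allocation lies between the lower and upper quota.

none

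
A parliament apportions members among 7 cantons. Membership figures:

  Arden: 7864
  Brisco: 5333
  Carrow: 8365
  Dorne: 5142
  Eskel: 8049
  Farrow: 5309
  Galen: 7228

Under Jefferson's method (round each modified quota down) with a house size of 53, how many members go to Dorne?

6

Standard divisor 47290/53 ≈ 892.264; standard quotas: Arden 8.814, Brisco 5.977, Carrow 9.375, Dorne 5.763, Eskel 9.021, Farrow 5.950, Galen 8.101.
Rounding down gives 8, 5, 9, 5, 9, 5, 8 = 49 seats, so the divisor must be adjusted.
With modified divisor 850: modified quotas Arden 9.252, Brisco 6.274, Carrow 9.841, Dorne 6.049, Eskel 9.469, Farrow 6.246, Galen 8.504.
Rounding down: Arden 9, Brisco 6, Carrow 9, Dorne 6, Eskel 9, Farrow 6, Galen 8 (total 53).
Dorne receives 6.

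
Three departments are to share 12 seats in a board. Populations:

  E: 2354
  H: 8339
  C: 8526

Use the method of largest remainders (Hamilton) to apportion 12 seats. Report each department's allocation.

Total 19219; standard divisor 19219/12 ≈ 1601.583.
Standard quotas: E 1.4698, H 5.2067, C 5.3235.
Lower quotas: E 1, H 5, C 5 (sum 11, leaving 1 seat).
Remainders in descending order: E 0.4698, C 0.3235, H 0.2067.
The surplus seat goes to E.

E 2, H 5, C 5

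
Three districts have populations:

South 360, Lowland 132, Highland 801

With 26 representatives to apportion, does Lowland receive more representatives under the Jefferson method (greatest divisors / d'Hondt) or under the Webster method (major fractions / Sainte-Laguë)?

Webster

Jefferson: South 7, Lowland 2, Highland 17.
Webster: South 7, Lowland 3, Highland 16.
Lowland gets 2 under Jefferson and 3 under Webster.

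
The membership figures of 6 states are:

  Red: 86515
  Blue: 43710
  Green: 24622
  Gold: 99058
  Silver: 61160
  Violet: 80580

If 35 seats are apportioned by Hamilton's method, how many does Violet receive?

Total 395645; standard divisor 395645/35 ≈ 11304.143.
Standard quotas: Red 7.6534, Blue 3.8667, Green 2.1781, Gold 8.7630, Silver 5.4104, Violet 7.1284.
Lower quotas: Red 7, Blue 3, Green 2, Gold 8, Silver 5, Violet 7 (sum 32, leaving 3 seats).
Remainders in descending order: Blue 0.8667, Gold 0.7630, Red 0.6534, Silver 0.4104, Green 0.1781, Violet 0.1284.
The surplus seats go to Blue, Gold, Red.
Violet receives 7.

7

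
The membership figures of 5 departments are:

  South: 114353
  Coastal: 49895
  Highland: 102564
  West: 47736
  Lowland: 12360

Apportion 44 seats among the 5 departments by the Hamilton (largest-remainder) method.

The standard divisor is 326908/44 ≈ 7429.727.
Standard quotas: South 15.3913, Coastal 6.7156, Highland 13.8045, West 6.4250, Lowland 1.6636.
Lower quotas: South 15, Coastal 6, Highland 13, West 6, Lowland 1 (sum 41, leaving 3 seats).
Remainders in descending order: Highland 0.8045, Coastal 0.7156, Lowland 0.6636, West 0.4250, South 0.3913.
The surplus seats go to Highland, Coastal, Lowland.

South 15, Coastal 7, Highland 14, West 6, Lowland 2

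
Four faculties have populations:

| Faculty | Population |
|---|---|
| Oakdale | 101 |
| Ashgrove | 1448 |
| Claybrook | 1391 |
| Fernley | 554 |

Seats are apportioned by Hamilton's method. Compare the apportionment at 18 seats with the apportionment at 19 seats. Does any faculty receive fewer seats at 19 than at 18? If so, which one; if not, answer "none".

Oakdale

At 18 seats: Oakdale 1, Ashgrove 7, Claybrook 7, Fernley 3.
At 19 seats: Oakdale 0, Ashgrove 8, Claybrook 8, Fernley 3.
Oakdale drops from 1 to 0.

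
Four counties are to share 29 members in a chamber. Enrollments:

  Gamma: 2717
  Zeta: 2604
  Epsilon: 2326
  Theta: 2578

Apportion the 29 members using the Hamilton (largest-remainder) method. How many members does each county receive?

Gamma 8, Zeta 7, Epsilon 7, Theta 7

Total 10225; standard divisor 10225/29 ≈ 352.586.
Standard quotas: Gamma 7.706, Zeta 7.385, Epsilon 6.597, Theta 7.312.
Lower quotas: Gamma 7, Zeta 7, Epsilon 6, Theta 7 (sum 27, leaving 2 seats).
Remainders in descending order: Gamma 0.706, Epsilon 0.597, Zeta 0.385, Theta 0.312.
Largest remainders: Gamma, Epsilon receive the extra seats.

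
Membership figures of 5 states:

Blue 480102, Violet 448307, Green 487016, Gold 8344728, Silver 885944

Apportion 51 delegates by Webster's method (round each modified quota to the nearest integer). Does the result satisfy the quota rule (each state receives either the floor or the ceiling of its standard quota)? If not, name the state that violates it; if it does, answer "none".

Standard quotas: Blue 2.300, Violet 2.148, Green 2.333, Gold 39.975, Silver 4.244.
Webster allocation: Blue 2, Violet 2, Green 2, Gold 41, Silver 4.
Gold has quota 39.975 (lower 39, upper 40) but receives 41 — outside the quota interval.

Gold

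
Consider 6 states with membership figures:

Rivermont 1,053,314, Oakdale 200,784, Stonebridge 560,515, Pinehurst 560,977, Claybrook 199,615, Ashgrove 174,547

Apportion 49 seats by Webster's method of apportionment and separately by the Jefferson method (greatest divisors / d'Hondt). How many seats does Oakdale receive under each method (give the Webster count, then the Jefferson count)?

4 and 3

Webster: Rivermont 18, Oakdale 4, Stonebridge 10, Pinehurst 10, Claybrook 4, Ashgrove 3.
Jefferson: Rivermont 20, Oakdale 3, Stonebridge 10, Pinehurst 10, Claybrook 3, Ashgrove 3.
Oakdale gets 4 under Webster and 3 under Jefferson.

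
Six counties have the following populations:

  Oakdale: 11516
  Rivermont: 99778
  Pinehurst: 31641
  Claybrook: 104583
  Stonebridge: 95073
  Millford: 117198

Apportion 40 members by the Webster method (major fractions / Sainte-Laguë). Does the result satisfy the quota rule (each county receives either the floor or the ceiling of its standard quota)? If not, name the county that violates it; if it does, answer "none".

none

Standard quotas: Oakdale 1.002, Rivermont 8.680, Pinehurst 2.753, Claybrook 9.098, Stonebridge 8.271, Millford 10.196.
Webster allocation: Oakdale 1, Rivermont 9, Pinehurst 3, Claybrook 9, Stonebridge 8, Millford 10.
Every allocation lies between the lower and upper quota.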